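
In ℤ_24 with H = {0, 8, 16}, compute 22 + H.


22 + H = {22 + h (mod 24) : h ∈ H}
22+0=22, 22+8=6, 22+16=14
22 + H = {6, 14, 22} = 6 + H

22 + H = {6, 14, 22}


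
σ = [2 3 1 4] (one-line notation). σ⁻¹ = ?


To find σ⁻¹, swap domain and range:
σ(1) = 2 → σ⁻¹(2) = 1
σ(2) = 3 → σ⁻¹(3) = 2
σ(3) = 1 → σ⁻¹(1) = 3
σ(4) = 4 → σ⁻¹(4) = 4

σ⁻¹ = [3 1 2 4]


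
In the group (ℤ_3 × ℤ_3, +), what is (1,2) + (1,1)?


Operation: componentwise addition mod (3, 3)
(1,2) + (1,1) = ((a₁+b₁) mod 3, (a₂+b₂) mod 3) with a = (1,2), b = (1,1)

(1,2) + (1,1) = (2,0)


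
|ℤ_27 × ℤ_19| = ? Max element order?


|ℤ_27 × ℤ_19| = 27 × 19 = 513
Max element order = lcm(27,19) = 513
Cyclic? Yes (gcd=1)

|ℤ_27×ℤ_19| = 513, max element order = 513


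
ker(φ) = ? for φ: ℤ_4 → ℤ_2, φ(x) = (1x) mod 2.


Kernel = preimage of identity
ker(φ) = {x ∈ ℤ_4 : 1x ≡ 0 (mod 2)}. Since 2 | 4, φ is well-defined. The kernel is the cyclic subgroup ⟨2⟩ of ℤ_4 (order 2), i.e. {0, 2}

ker(φ) = {0, 2}


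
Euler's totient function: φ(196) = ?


Factor n: 196 = 2^2 × 7^2
φ(n) = n · ∏(1 - 1/p) over distinct primes p | n
φ(196) = 196 · (1 - 1/2) · (1 - 1/7) = 84

φ(196) = 84


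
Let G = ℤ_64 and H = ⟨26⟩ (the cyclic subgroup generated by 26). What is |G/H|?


|⟨26⟩| = n / gcd(26, 64) = 64 / 2 = 32
H is normal (ℤ_64 is abelian).
|G/H| = |G| / |H| = 64 / 32 = 2

|G/H| = 2


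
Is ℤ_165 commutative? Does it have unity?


ℤ_165 is a commutative ring with unity 1; 165 = 3×55 is composite, so 3·55 ≡ 0 gives zero divisors (not an integral domain)
Commutative: Yes
Integral domain: No
Has unity: Yes

ℤ_165: Commutative=Yes, Unity=Yes


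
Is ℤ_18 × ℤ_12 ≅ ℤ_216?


Comparing ℤ_18 × ℤ_12 and ℤ_216:
gcd(18,12) = 6 ≠ 1. Max element order in ℤ_18×ℤ_12 is lcm(18,12) = 36 < 216, so it has no element of order 216

No, ℤ_18 × ℤ_12 ≇ ℤ_216


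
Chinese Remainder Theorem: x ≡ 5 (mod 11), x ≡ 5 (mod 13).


m₁ = 11, m₂ = 13, gcd = 1, so CRT applies. M = m₁·m₂ = 143
Let M₁ = M/m₁ = 13, M₂ = M/m₂ = 11
Find y₁ ≡ M₁⁻¹ (mod m₁): 13⁻¹ ≡ 6 (mod 11)
Find y₂ ≡ M₂⁻¹ (mod m₂): 11⁻¹ ≡ 6 (mod 13)
x = a₁·M₁·y₁ + a₂·M₂·y₂ = 5·13·6 + 5·11·6 = 720
Reduce mod 143: x ≡ 5
Check: 5 mod 11 = 5 ✓, 5 mod 13 = 5 ✓

x ≡ 5 (mod 143)


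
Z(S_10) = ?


Z(G) = {g ∈ G | gx = xg for all x ∈ G}
S_n is non-abelian for n ≥ 3; Z(S_10) is trivial

Z(S_10) = {e}


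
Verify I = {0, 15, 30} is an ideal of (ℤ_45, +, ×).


Check ideal conditions for I = {0, 15, 30} in ℤ_45:
(1) I is an additive subgroup? Yes
(2) For r ∈ ℤ_45 and a ∈ I: r·a ∈ I? Yes

Yes, I is an ideal of ℤ_45


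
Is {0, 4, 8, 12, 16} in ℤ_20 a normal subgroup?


H = {0, 4, 8, 12, 16} in ℤ_20
ℤ_20 is abelian; every subgroup of an abelian group is normal

Yes, normal subgroup


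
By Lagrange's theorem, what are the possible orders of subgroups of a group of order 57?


Lagrange's theorem: |H| divides |G|
|G| = 57
Divisors of 57: 1, 3, 19, 57

Possible subgroup orders: {1, 3, 19, 57}


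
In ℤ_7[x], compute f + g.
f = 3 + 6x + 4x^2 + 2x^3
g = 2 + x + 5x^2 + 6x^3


Add coefficients mod 7:
x^0: 3 + 2 = 5 (mod 7)
x^1: 6 + 1 = 0 (mod 7)
x^2: 4 + 5 = 2 (mod 7)
x^3: 2 + 6 = 1 (mod 7)
Result: 5 + 2x^2 + x^3

f + g = 5 + 2x^2 + x^3


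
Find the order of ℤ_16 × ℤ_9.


|A × B| = |A| · |B|
|ℤ_16 × ℤ_9| = 16 × 9 = 144

|ℤ_16 × ℤ_9| = 144


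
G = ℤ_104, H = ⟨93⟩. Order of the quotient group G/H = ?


|⟨93⟩| = n / gcd(93, 104) = 104 / 1 = 104
H is normal (ℤ_104 is abelian).
|G/H| = |G| / |H| = 104 / 104 = 1

|G/H| = 1


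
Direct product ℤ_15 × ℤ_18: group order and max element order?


|ℤ_15 × ℤ_18| = 15 × 18 = 270
Max element order = lcm(15,18) = 90
Cyclic? No (gcd=3)

|ℤ_15×ℤ_18| = 270, max element order = 90


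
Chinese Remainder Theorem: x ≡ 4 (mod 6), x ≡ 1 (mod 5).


m₁ = 6, m₂ = 5, gcd = 1, so CRT applies. M = m₁·m₂ = 30
Let M₁ = M/m₁ = 5, M₂ = M/m₂ = 6
Find y₁ ≡ M₁⁻¹ (mod m₁): 5⁻¹ ≡ 5 (mod 6)
Find y₂ ≡ M₂⁻¹ (mod m₂): 6⁻¹ ≡ 1 (mod 5)
x = a₁·M₁·y₁ + a₂·M₂·y₂ = 4·5·5 + 1·6·1 = 106
Reduce mod 30: x ≡ 16
Check: 16 mod 6 = 4 ✓, 16 mod 5 = 1 ✓

x ≡ 16 (mod 30)


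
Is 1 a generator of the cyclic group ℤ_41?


g generates ℤ_n iff gcd(g, n) = 1
gcd(1, 41) = 1
Since gcd = 1, 1 is a generator.

Yes, 1 generates ℤ_41


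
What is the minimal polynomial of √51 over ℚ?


√51 satisfies x² - 51 = 0, irreducible over ℚ since 51 is squarefree

Minimal polynomial: x² - 51


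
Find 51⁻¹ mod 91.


Use the extended Euclidean algorithm to write 1 = 51·s + 91·t; then s mod 91 is the inverse.
Euclidean algorithm:
  51 = 0·91 + 51
  91 = 1·51 + 40
  51 = 1·40 + 11
  40 = 3·11 + 7
  11 = 1·7 + 4
  7 = 1·4 + 3
  4 = 1·3 + 1
  3 = 3·1 + 0
gcd(51,91) = 1
Back-substitution gives: 51·(25) + 91·(-14) = 1
So 51⁻¹ ≡ 25 ≡ 25 (mod 91)
Check: 51 × 25 = 1275 ≡ 1 (mod 91) ✓

51⁻¹ ≡ 25 (mod 91)


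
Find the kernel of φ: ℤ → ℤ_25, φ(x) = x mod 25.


Kernel = preimage of identity
ker(φ) = {x ∈ ℤ : x ≡ 0 (mod 25)} = 25ℤ = {0, ±25, ±50, ...}

ker(φ) = 25ℤ


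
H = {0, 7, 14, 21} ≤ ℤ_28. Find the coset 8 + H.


8 + H = {8 + h (mod 28) : h ∈ H}
8+0=8, 8+7=15, 8+14=22, 8+21=1
8 + H = {1, 8, 15, 22} = 1 + H

8 + H = {1, 8, 15, 22}


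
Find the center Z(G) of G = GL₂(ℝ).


Z(G) = {g ∈ G | gx = xg for all x ∈ G}
Only scalar multiples of the identity commute with all invertible matrices

Z(GL₂(ℝ)) = {aI : a ∈ ℝ, a ≠ 0}


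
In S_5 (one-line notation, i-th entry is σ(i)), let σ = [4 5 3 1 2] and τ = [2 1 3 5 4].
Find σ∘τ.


σ∘τ: apply τ first, then σ
1 →τ 2 →σ 5
2 →τ 1 →σ 4
3 →τ 3 →σ 3
4 →τ 5 →σ 2
5 →τ 4 →σ 1

σ∘τ = [5 4 3 2 1]


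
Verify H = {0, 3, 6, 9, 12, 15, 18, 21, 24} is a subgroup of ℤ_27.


Subgroup test for H = {0, 3, 6, 9, 12, 15, 18, 21, 24} in (ℤ_27, +):
(1) 0 ∈ H? Yes
(2) Closure: for all a,b ∈ H, (a+b) mod 27 ∈ H? Yes
(3) Inverses: for all a ∈ H, -a mod 27 ∈ H? Yes

Yes, H is a subgroup of ℤ_27


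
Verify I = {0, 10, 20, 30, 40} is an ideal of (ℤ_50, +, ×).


Check ideal conditions for I = {0, 10, 20, 30, 40} in ℤ_50:
(1) I is an additive subgroup? Yes
(2) For r ∈ ℤ_50 and a ∈ I: r·a ∈ I? Yes

Yes, I is an ideal of ℤ_50


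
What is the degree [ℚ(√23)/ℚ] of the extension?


√23 has minimal polynomial x² - 23 (irreducible over ℚ since 23 is squarefree)

[ℚ(√23)/ℚ] = 2


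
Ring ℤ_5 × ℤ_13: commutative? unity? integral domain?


Direct product ring; commutative with unity (1,1); but (1,0)·(0,1) = (0,0) gives zero divisors, so not an integral domain
Commutative: Yes
Integral domain: No
Has unity: Yes

ℤ_5 × ℤ_13: Commutative=Yes, Unity=Yes


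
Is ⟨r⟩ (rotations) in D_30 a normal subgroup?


H = ⟨r⟩ (rotations) in D_30
The rotation subgroup ⟨r⟩ has index 2 in D_30, so it is normal

Yes, normal subgroup


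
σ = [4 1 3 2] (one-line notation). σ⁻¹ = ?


To find σ⁻¹, swap domain and range:
σ(1) = 4 → σ⁻¹(4) = 1
σ(2) = 1 → σ⁻¹(1) = 2
σ(3) = 3 → σ⁻¹(3) = 3
σ(4) = 2 → σ⁻¹(2) = 4

σ⁻¹ = [2 4 3 1]


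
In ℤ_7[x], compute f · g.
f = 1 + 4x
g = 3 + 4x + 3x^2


Expand and collect like terms; reduce coefficients mod 7:
x^0: 1·3 = 3 ≡ 3 (mod 7)
x^1: 1·4 + 4·3 = 16 ≡ 2 (mod 7)
x^2: 1·3 + 4·4 = 19 ≡ 5 (mod 7)
x^3: 4·3 = 12 ≡ 5 (mod 7)
Result: 3 + 2x + 5x^2 + 5x^3

f · g = 3 + 2x + 5x^2 + 5x^3


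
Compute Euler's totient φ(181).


Factor n: 181 = 181
φ(n) = n · ∏(1 - 1/p) over distinct primes p | n
φ(181) = 181 · (1 - 1/181) = 180

φ(181) = 180


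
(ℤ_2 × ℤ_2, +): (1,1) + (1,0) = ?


Operation: componentwise addition mod (2, 2)
(1,1) + (1,0) = ((a₁+b₁) mod 2, (a₂+b₂) mod 2) with a = (1,1), b = (1,0)

(1,1) + (1,0) = (0,1)


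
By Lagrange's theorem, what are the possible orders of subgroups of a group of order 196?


Lagrange's theorem: |H| divides |G|
|G| = 196
Divisors of 196: 1, 2, 4, 7, 14, 28, 49, 98, 196

Possible subgroup orders: {1, 2, 4, 7, 14, 28, 49, 98, 196}


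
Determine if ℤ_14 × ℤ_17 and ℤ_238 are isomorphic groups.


Comparing ℤ_14 × ℤ_17 and ℤ_238:
gcd(14,17) = 1, so ℤ_14 × ℤ_17 ≅ ℤ_238 (CRT)

Yes, ℤ_14 × ℤ_17 ≅ ℤ_238


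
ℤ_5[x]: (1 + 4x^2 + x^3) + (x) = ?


Add coefficients mod 5:
x^0: 1 + 0 = 1 (mod 5)
x^1: 0 + 1 = 1 (mod 5)
x^2: 4 + 0 = 4 (mod 5)
x^3: 1 + 0 = 1 (mod 5)
Result: 1 + x + 4x^2 + x^3

f + g = 1 + x + 4x^2 + x^3


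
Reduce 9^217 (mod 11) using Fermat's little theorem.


Fermat's little theorem: if p is prime and gcd(a,p)=1, then a^(p-1) ≡ 1 (mod p)
p = 11 is prime, gcd(9,11) = 1
Reduce exponent: 217 mod 10 = 7
So 9^217 ≡ 9^7 (mod 11)
9^7 mod 11 = 4

9^217 ≡ 4 (mod 11)


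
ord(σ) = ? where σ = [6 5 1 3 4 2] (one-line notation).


Cycle decomposition: (1 6 2 5 4 3)
Cycle lengths: 6
Order = lcm(6) = 6

ord(σ) = 6


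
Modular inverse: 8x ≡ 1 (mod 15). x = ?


Use the extended Euclidean algorithm to write 1 = 8·s + 15·t; then s mod 15 is the inverse.
Euclidean algorithm:
  8 = 0·15 + 8
  15 = 1·8 + 7
  8 = 1·7 + 1
  7 = 7·1 + 0
gcd(8,15) = 1
Back-substitution gives: 8·(2) + 15·(-1) = 1
So 8⁻¹ ≡ 2 ≡ 2 (mod 15)
Check: 8 × 2 = 16 ≡ 1 (mod 15) ✓

8⁻¹ ≡ 2 (mod 15)


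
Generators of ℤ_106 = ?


g generates ℤ_n iff gcd(g,n) = 1
Prime factors of 106: 2, 53
Generators are g ∈ {1,...,105} not divisible by any of these primes.
Generators: {1, 3, 5, 7, 9, 11, 13, 15, 17, 19, 21, 23, 25, 27, 29, 31, 33, 35, 37, 39, 41, 43, 45, 47, 49, 51, 55, 57, 59, 61, 63, 65, 67, 69, 71, 73, 75, 77, 79, 81, 83, 85, 87, 89, 91, 93, 95, 97, 99, 101, 103, 105}
Number of generators = φ(106) = 52

Generators of ℤ_106 = {1, 3, 5, 7, 9, 11, 13, 15, 17, 19, 21, 23, 25, 27, 29, 31, 33, 35, 37, 39, 41, 43, 45, 47, 49, 51, 55, 57, 59, 61, 63, 65, 67, 69, 71, 73, 75, 77, 79, 81, 83, 85, 87, 89, 91, 93, 95, 97, 99, 101, 103, 105}


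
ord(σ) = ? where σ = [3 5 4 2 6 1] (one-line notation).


Cycle decomposition: (1 3 4 2 5 6)
Cycle lengths: 6
Order = lcm(6) = 6

ord(σ) = 6


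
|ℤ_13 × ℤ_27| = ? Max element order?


|ℤ_13 × ℤ_27| = 13 × 27 = 351
Max element order = lcm(13,27) = 351
Cyclic? Yes (gcd=1)

|ℤ_13×ℤ_27| = 351, max element order = 351


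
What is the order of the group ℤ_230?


ℤ_n has n elements.

|ℤ_230| = 230


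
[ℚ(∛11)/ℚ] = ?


∛11 has minimal polynomial x³ - 11 (irreducible over ℚ since 11 is not a perfect cube)

[ℚ(∛11)/ℚ] = 3


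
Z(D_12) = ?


Z(G) = {g ∈ G | gx = xg for all x ∈ G}
For even n, Z(D_n) = {e, r^(n/2)}: the 180° rotation r^6 commutes with every reflection and rotation

Z(D_12) = {e, r^6}


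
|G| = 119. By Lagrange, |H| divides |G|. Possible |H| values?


Lagrange's theorem: |H| divides |G|
|G| = 119
Divisors of 119: 1, 7, 17, 119

Possible subgroup orders: {1, 7, 17, 119}


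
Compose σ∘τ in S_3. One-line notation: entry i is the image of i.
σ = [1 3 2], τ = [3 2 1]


σ∘τ: apply τ first, then σ
1 →τ 3 →σ 2
2 →τ 2 →σ 3
3 →τ 1 →σ 1

σ∘τ = [2 3 1]


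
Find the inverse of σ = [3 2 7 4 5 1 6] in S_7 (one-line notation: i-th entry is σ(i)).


To find σ⁻¹, swap domain and range:
σ(1) = 3 → σ⁻¹(3) = 1
σ(2) = 2 → σ⁻¹(2) = 2
σ(3) = 7 → σ⁻¹(7) = 3
σ(4) = 4 → σ⁻¹(4) = 4
σ(5) = 5 → σ⁻¹(5) = 5
σ(6) = 1 → σ⁻¹(1) = 6
σ(7) = 6 → σ⁻¹(6) = 7

σ⁻¹ = [6 2 1 4 5 7 3]


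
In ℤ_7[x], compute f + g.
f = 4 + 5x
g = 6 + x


Add coefficients mod 7:
x^0: 4 + 6 = 3 (mod 7)
x^1: 5 + 1 = 6 (mod 7)
Result: 3 + 6x

f + g = 3 + 6x


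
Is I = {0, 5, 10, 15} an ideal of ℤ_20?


Check ideal conditions for I = {0, 5, 10, 15} in ℤ_20:
(1) I is an additive subgroup? Yes
(2) For r ∈ ℤ_20 and a ∈ I: r·a ∈ I? Yes

Yes, I is an ideal of ℤ_20


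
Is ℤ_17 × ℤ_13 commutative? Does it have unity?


Direct product ring; commutative with unity (1,1); but (1,0)·(0,1) = (0,0) gives zero divisors, so not an integral domain
Commutative: Yes
Integral domain: No
Has unity: Yes

ℤ_17 × ℤ_13: Commutative=Yes, Unity=Yes


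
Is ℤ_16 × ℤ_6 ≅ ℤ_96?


Comparing ℤ_16 × ℤ_6 and ℤ_96:
gcd(16,6) = 2 ≠ 1. Max element order in ℤ_16×ℤ_6 is lcm(16,6) = 48 < 96, so it has no element of order 96

No, ℤ_16 × ℤ_6 ≇ ℤ_96


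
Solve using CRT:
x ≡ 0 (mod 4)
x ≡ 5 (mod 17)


m₁ = 4, m₂ = 17, gcd = 1, so CRT applies. M = m₁·m₂ = 68
Let M₁ = M/m₁ = 17, M₂ = M/m₂ = 4
Find y₁ ≡ M₁⁻¹ (mod m₁): 17⁻¹ ≡ 1 (mod 4)
Find y₂ ≡ M₂⁻¹ (mod m₂): 4⁻¹ ≡ 13 (mod 17)
x = a₁·M₁·y₁ + a₂·M₂·y₂ = 0·17·1 + 5·4·13 = 260
Reduce mod 68: x ≡ 56
Check: 56 mod 4 = 0 ✓, 56 mod 17 = 5 ✓

x ≡ 56 (mod 68)


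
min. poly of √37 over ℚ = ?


√37 satisfies x² - 37 = 0, irreducible over ℚ since 37 is squarefree

Minimal polynomial: x² - 37


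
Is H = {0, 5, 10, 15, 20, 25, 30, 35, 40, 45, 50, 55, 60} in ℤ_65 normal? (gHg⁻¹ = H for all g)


H = {0, 5, 10, 15, 20, 25, 30, 35, 40, 45, 50, 55, 60} in ℤ_65
ℤ_65 is abelian; every subgroup of an abelian group is normal

Yes, normal subgroup


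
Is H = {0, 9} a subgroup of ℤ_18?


Subgroup test for H = {0, 9} in (ℤ_18, +):
(1) 0 ∈ H? Yes
(2) Closure: for all a,b ∈ H, (a+b) mod 18 ∈ H? Yes
(3) Inverses: for all a ∈ H, -a mod 18 ∈ H? Yes

Yes, H is a subgroup of ℤ_18


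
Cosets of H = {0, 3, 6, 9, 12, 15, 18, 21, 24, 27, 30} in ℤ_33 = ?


H = {0, 3, 6, 9, 12, 15, 18, 21, 24, 27, 30}, |H| = 11
Number of cosets = |G|/|H| = 33/11 = 3
0 + H = {0, 3, 6, 9, 12, 15, 18, 21, 24, 27, 30}
1 + H = {1, 4, 7, 10, 13, 16, 19, 22, 25, 28, 31}
2 + H = {2, 5, 8, 11, 14, 17, 20, 23, 26, 29, 32}

Cosets: 0+H={0,3,6,9,12,15,18,21,24,27,30}; 1+H={1,4,7,10,13,16,19,22,25,28,31}; 2+H={2,5,8,11,14,17,20,23,26,29,32}


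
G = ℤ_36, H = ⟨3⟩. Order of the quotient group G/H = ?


|⟨3⟩| = n / gcd(3, 36) = 36 / 3 = 12
H is normal (ℤ_36 is abelian).
|G/H| = |G| / |H| = 36 / 12 = 3

|G/H| = 3


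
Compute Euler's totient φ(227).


Factor n: 227 = 227
φ(n) = n · ∏(1 - 1/p) over distinct primes p | n
φ(227) = 227 · (1 - 1/227) = 226

φ(227) = 226


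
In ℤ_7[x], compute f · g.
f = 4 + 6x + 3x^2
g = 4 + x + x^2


Expand and collect like terms; reduce coefficients mod 7:
x^0: 4·4 = 16 ≡ 2 (mod 7)
x^1: 4·1 + 6·4 = 28 ≡ 0 (mod 7)
x^2: 4·1 + 6·1 + 3·4 = 22 ≡ 1 (mod 7)
x^3: 6·1 + 3·1 = 9 ≡ 2 (mod 7)
x^4: 3·1 = 3 ≡ 3 (mod 7)
Result: 2 + x^2 + 2x^3 + 3x^4

f · g = 2 + x^2 + 2x^3 + 3x^4


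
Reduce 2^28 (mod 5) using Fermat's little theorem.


Fermat's little theorem: if p is prime and gcd(a,p)=1, then a^(p-1) ≡ 1 (mod p)
p = 5 is prime, gcd(2,5) = 1
Reduce exponent: 28 mod 4 = 0
So 2^28 ≡ 2^0 (mod 5)
2^0 = 1

2^28 ≡ 1 (mod 5)


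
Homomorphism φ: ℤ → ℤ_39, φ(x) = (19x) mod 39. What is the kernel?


Kernel = preimage of identity
ker(φ) = {x ∈ ℤ : 19x ≡ 0 (mod 39)}. gcd(19,39) = 1, so 19x ≡ 0 (mod 39) ⟺ x ≡ 0 (mod 39/1 = 39). Hence ker(φ) = 39ℤ

ker(φ) = 39ℤ


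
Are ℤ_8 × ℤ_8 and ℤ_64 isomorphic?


Comparing ℤ_8 × ℤ_8 and ℤ_64:
gcd(8,8) = 8 ≠ 1. Max element order in ℤ_8×ℤ_8 is lcm(8,8) = 8 < 64, so it has no element of order 64

No, ℤ_8 × ℤ_8 ≇ ℤ_64


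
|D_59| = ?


|D_n| = 2n (n rotations and n reflections)
|D_59| = 2×59 = 118

|D_59| = 118


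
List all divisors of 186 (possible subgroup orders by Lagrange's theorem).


Lagrange's theorem: |H| divides |G|
|G| = 186
Divisors of 186: 1, 2, 3, 6, 31, 62, 93, 186

Possible subgroup orders: {1, 2, 3, 6, 31, 62, 93, 186}


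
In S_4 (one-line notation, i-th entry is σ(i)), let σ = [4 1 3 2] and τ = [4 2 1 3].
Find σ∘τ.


σ∘τ: apply τ first, then σ
1 →τ 4 →σ 2
2 →τ 2 →σ 1
3 →τ 1 →σ 4
4 →τ 3 →σ 3

σ∘τ = [2 1 4 3]


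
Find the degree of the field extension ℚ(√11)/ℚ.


√11 has minimal polynomial x² - 11 (irreducible over ℚ since 11 is squarefree)

[ℚ(√11)/ℚ] = 2


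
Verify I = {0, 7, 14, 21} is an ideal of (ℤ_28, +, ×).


Check ideal conditions for I = {0, 7, 14, 21} in ℤ_28:
(1) I is an additive subgroup? Yes
(2) For r ∈ ℤ_28 and a ∈ I: r·a ∈ I? Yes

Yes, I is an ideal of ℤ_28


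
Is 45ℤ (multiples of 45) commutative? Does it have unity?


45ℤ is a commutative ring under +,× but has no multiplicative identity (1 ∉ 45ℤ); it has no zero divisors, but without unity it is not an integral domain
Commutative: Yes
Integral domain: No
Has unity: No

45ℤ (multiples of 45): Commutative=Yes, Unity=No


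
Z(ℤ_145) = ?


Z(G) = {g ∈ G | gx = xg for all x ∈ G}
ℤ_145 is abelian, so Z(G) = G

Z(ℤ_145) = ℤ_145


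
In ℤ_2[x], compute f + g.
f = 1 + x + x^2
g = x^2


Add coefficients mod 2:
x^0: 1 + 0 = 1 (mod 2)
x^1: 1 + 0 = 1 (mod 2)
x^2: 1 + 1 = 0 (mod 2)
Result: 1 + x

f + g = 1 + x


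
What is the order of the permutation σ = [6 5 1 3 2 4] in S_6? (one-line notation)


Cycle decomposition: (1 6 4 3) (2 5)
Cycle lengths: 4, 2
Order = lcm(4, 2) = 4

ord(σ) = 4


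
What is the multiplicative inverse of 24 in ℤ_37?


Use the extended Euclidean algorithm to write 1 = 24·s + 37·t; then s mod 37 is the inverse.
Euclidean algorithm:
  24 = 0·37 + 24
  37 = 1·24 + 13
  24 = 1·13 + 11
  13 = 1·11 + 2
  11 = 5·2 + 1
  2 = 2·1 + 0
gcd(24,37) = 1
Back-substitution gives: 24·(17) + 37·(-11) = 1
So 24⁻¹ ≡ 17 ≡ 17 (mod 37)
Check: 24 × 17 = 408 ≡ 1 (mod 37) ✓

24⁻¹ ≡ 17 (mod 37)


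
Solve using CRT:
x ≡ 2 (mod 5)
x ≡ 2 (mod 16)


m₁ = 5, m₂ = 16, gcd = 1, so CRT applies. M = m₁·m₂ = 80
Let M₁ = M/m₁ = 16, M₂ = M/m₂ = 5
Find y₁ ≡ M₁⁻¹ (mod m₁): 16⁻¹ ≡ 1 (mod 5)
Find y₂ ≡ M₂⁻¹ (mod m₂): 5⁻¹ ≡ 13 (mod 16)
x = a₁·M₁·y₁ + a₂·M₂·y₂ = 2·16·1 + 2·5·13 = 162
Reduce mod 80: x ≡ 2
Check: 2 mod 5 = 2 ✓, 2 mod 16 = 2 ✓

x ≡ 2 (mod 80)


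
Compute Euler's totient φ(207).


Factor n: 207 = 3^2 × 23
φ(n) = n · ∏(1 - 1/p) over distinct primes p | n
φ(207) = 207 · (1 - 1/3) · (1 - 1/23) = 132

φ(207) = 132


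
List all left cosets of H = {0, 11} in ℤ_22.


H = {0, 11}, |H| = 2
Number of cosets = |G|/|H| = 22/2 = 11
0 + H = {0, 11}
1 + H = {1, 12}
2 + H = {2, 13}
3 + H = {3, 14}
4 + H = {4, 15}
5 + H = {5, 16}
6 + H = {6, 17}
7 + H = {7, 18}
8 + H = {8, 19}
9 + H = {9, 20}
10 + H = {10, 21}

Cosets: 0+H={0,11}; 1+H={1,12}; 2+H={2,13}; 3+H={3,14}; 4+H={4,15}; 5+H={5,16}; 6+H={6,17}; 7+H={7,18}; 8+H={8,19}; 9+H={9,20}; 10+H={10,21}


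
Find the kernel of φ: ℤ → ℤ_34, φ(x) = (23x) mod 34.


Kernel = preimage of identity
ker(φ) = {x ∈ ℤ : 23x ≡ 0 (mod 34)}. gcd(23,34) = 1, so 23x ≡ 0 (mod 34) ⟺ x ≡ 0 (mod 34/1 = 34). Hence ker(φ) = 34ℤ

ker(φ) = 34ℤ


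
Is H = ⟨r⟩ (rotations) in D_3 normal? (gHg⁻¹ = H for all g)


H = ⟨r⟩ (rotations) in D_3
The rotation subgroup ⟨r⟩ has index 2 in D_3, so it is normal

Yes, normal subgroup


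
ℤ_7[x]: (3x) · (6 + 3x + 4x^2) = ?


Expand and collect like terms; reduce coefficients mod 7:
x^0: 0·6 = 0 ≡ 0 (mod 7)
x^1: 0·3 + 3·6 = 18 ≡ 4 (mod 7)
x^2: 0·4 + 3·3 = 9 ≡ 2 (mod 7)
x^3: 3·4 = 12 ≡ 5 (mod 7)
Result: 4x + 2x^2 + 5x^3

f · g = 4x + 2x^2 + 5x^3


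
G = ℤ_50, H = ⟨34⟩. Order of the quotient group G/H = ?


|⟨34⟩| = n / gcd(34, 50) = 50 / 2 = 25
H is normal (ℤ_50 is abelian).
|G/H| = |G| / |H| = 50 / 25 = 2

|G/H| = 2


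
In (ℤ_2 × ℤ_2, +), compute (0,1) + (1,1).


Operation: componentwise addition mod (2, 2)
(0,1) + (1,1) = ((a₁+b₁) mod 2, (a₂+b₂) mod 2) with a = (0,1), b = (1,1)

(0,1) + (1,1) = (1,0)


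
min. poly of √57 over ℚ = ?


√57 satisfies x² - 57 = 0, irreducible over ℚ since 57 is squarefree

Minimal polynomial: x² - 57


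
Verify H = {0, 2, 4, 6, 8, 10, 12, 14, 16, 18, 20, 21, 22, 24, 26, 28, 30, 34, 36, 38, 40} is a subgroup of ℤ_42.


Subgroup test for H = {0, 2, 4, 6, 8, 10, 12, 14, 16, 18, 20, 21, 22, 24, 26, 28, 30, 34, 36, 38, 40} in (ℤ_42, +):
(1) 0 ∈ H? Yes
(2) Closure: for all a,b ∈ H, (a+b) mod 42 ∈ H? No  [counterexample: 2 + 21 = 23 ∉ H]
(3) Inverses: for all a ∈ H, -a mod 42 ∈ H? No

No, H is not a subgroup of ℤ_42


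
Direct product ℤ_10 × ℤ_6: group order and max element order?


|ℤ_10 × ℤ_6| = 10 × 6 = 60
Max element order = lcm(10,6) = 30
Cyclic? No (gcd=2)

|ℤ_10×ℤ_6| = 60, max element order = 30


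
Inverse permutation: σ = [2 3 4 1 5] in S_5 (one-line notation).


To find σ⁻¹, swap domain and range:
σ(1) = 2 → σ⁻¹(2) = 1
σ(2) = 3 → σ⁻¹(3) = 2
σ(3) = 4 → σ⁻¹(4) = 3
σ(4) = 1 → σ⁻¹(1) = 4
σ(5) = 5 → σ⁻¹(5) = 5

σ⁻¹ = [4 1 2 3 5]


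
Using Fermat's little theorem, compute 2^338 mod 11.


Fermat's little theorem: if p is prime and gcd(a,p)=1, then a^(p-1) ≡ 1 (mod p)
p = 11 is prime, gcd(2,11) = 1
Reduce exponent: 338 mod 10 = 8
So 2^338 ≡ 2^8 (mod 11)
2^8 mod 11 = 3

2^338 ≡ 3 (mod 11)


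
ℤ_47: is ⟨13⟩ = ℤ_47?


g generates ℤ_n iff gcd(g, n) = 1
gcd(13, 47) = 1
Since gcd = 1, 13 is a generator.

Yes, 13 generates ℤ_47


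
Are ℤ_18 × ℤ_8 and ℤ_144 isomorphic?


Comparing ℤ_18 × ℤ_8 and ℤ_144:
gcd(18,8) = 2 ≠ 1. Max element order in ℤ_18×ℤ_8 is lcm(18,8) = 72 < 144, so it has no element of order 144

No, ℤ_18 × ℤ_8 ≇ ℤ_144


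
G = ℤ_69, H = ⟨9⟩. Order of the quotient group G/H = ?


|⟨9⟩| = n / gcd(9, 69) = 69 / 3 = 23
H is normal (ℤ_69 is abelian).
|G/H| = |G| / |H| = 69 / 23 = 3

|G/H| = 3


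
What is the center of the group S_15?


Z(G) = {g ∈ G | gx = xg for all x ∈ G}
S_n is non-abelian for n ≥ 3; Z(S_15) is trivial

Z(S_15) = {e}


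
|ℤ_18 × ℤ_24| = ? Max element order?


|ℤ_18 × ℤ_24| = 18 × 24 = 432
Max element order = lcm(18,24) = 72
Cyclic? No (gcd=6)

|ℤ_18×ℤ_24| = 432, max element order = 72


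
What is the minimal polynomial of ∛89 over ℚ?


∛89 satisfies x³ - 89 = 0, irreducible over ℚ (no rational root; 89 is not a perfect cube)

Minimal polynomial: x³ - 89


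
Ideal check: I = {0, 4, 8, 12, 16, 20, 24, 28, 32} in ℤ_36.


Check ideal conditions for I = {0, 4, 8, 12, 16, 20, 24, 28, 32} in ℤ_36:
(1) I is an additive subgroup? Yes
(2) For r ∈ ℤ_36 and a ∈ I: r·a ∈ I? Yes

Yes, I is an ideal of ℤ_36


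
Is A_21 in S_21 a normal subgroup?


H = A_21 in S_21
A_21 has index 2 in S_21, and every subgroup of index 2 is normal

Yes, normal subgroup


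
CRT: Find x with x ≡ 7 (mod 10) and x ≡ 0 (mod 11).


m₁ = 10, m₂ = 11, gcd = 1, so CRT applies. M = m₁·m₂ = 110
Let M₁ = M/m₁ = 11, M₂ = M/m₂ = 10
Find y₁ ≡ M₁⁻¹ (mod m₁): 11⁻¹ ≡ 1 (mod 10)
Find y₂ ≡ M₂⁻¹ (mod m₂): 10⁻¹ ≡ 10 (mod 11)
x = a₁·M₁·y₁ + a₂·M₂·y₂ = 7·11·1 + 0·10·10 = 77
Reduce mod 110: x ≡ 77
Check: 77 mod 10 = 7 ✓, 77 mod 11 = 0 ✓

x ≡ 77 (mod 110)


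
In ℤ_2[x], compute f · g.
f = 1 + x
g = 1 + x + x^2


Expand and collect like terms; reduce coefficients mod 2:
x^0: 1·1 = 1 ≡ 1 (mod 2)
x^1: 1·1 + 1·1 = 2 ≡ 0 (mod 2)
x^2: 1·1 + 1·1 = 2 ≡ 0 (mod 2)
x^3: 1·1 = 1 ≡ 1 (mod 2)
Result: 1 + x^3

f · g = 1 + x^3


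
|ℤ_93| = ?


ℤ_n has n elements.

|ℤ_93| = 93


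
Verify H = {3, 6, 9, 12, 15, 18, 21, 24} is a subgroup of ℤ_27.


Subgroup test for H = {3, 6, 9, 12, 15, 18, 21, 24} in (ℤ_27, +):
(1) 0 ∈ H? No
(2) Closure: for all a,b ∈ H, (a+b) mod 27 ∈ H? No  [counterexample: 3 + 24 = 0 ∉ H]
(3) Inverses: for all a ∈ H, -a mod 27 ∈ H? Yes

No, H is not a subgroup of ℤ_27


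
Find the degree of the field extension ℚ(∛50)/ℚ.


∛50 has minimal polynomial x³ - 50 (irreducible over ℚ since 50 is not a perfect cube)

[ℚ(∛50)/ℚ] = 3


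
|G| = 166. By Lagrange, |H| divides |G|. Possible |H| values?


Lagrange's theorem: |H| divides |G|
|G| = 166
Divisors of 166: 1, 2, 83, 166

Possible subgroup orders: {1, 2, 83, 166}


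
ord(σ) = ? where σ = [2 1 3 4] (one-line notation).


Cycle decomposition: (1 2)
Cycle lengths: 2
Order = lcm(2) = 2

ord(σ) = 2


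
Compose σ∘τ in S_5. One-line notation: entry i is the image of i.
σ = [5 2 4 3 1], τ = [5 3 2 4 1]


σ∘τ: apply τ first, then σ
1 →τ 5 →σ 1
2 →τ 3 →σ 4
3 →τ 2 →σ 2
4 →τ 4 →σ 3
5 →τ 1 →σ 5

σ∘τ = [1 4 2 3 5]


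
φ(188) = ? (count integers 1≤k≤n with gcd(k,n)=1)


Factor n: 188 = 2^2 × 47
φ(n) = n · ∏(1 - 1/p) over distinct primes p | n
φ(188) = 188 · (1 - 1/2) · (1 - 1/47) = 92

φ(188) = 92


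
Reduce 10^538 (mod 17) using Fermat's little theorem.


Fermat's little theorem: if p is prime and gcd(a,p)=1, then a^(p-1) ≡ 1 (mod p)
p = 17 is prime, gcd(10,17) = 1
Reduce exponent: 538 mod 16 = 10
So 10^538 ≡ 10^10 (mod 17)
10^10 mod 17 = 2

10^538 ≡ 2 (mod 17)


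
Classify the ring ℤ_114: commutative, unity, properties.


ℤ_114 is a commutative ring with unity 1; 114 = 2×57 is composite, so 2·57 ≡ 0 gives zero divisors (not an integral domain)
Commutative: Yes
Integral domain: No
Has unity: Yes

ℤ_114: Commutative=Yes, Unity=Yes


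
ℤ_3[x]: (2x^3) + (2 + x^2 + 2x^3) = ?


Add coefficients mod 3:
x^0: 0 + 2 = 2 (mod 3)
x^1: 0 + 0 = 0 (mod 3)
x^2: 0 + 1 = 1 (mod 3)
x^3: 2 + 2 = 1 (mod 3)
Result: 2 + x^2 + x^3

f + g = 2 + x^2 + x^3


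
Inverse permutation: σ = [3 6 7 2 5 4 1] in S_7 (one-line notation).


To find σ⁻¹, swap domain and range:
σ(1) = 3 → σ⁻¹(3) = 1
σ(2) = 6 → σ⁻¹(6) = 2
σ(3) = 7 → σ⁻¹(7) = 3
σ(4) = 2 → σ⁻¹(2) = 4
σ(5) = 5 → σ⁻¹(5) = 5
σ(6) = 4 → σ⁻¹(4) = 6
σ(7) = 1 → σ⁻¹(1) = 7

σ⁻¹ = [7 4 1 6 5 2 3]


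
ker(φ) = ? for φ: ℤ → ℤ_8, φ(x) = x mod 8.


Kernel = preimage of identity
ker(φ) = {x ∈ ℤ : x ≡ 0 (mod 8)} = 8ℤ = {0, ±8, ±16, ...}

ker(φ) = 8ℤ


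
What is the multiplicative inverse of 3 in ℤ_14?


Use the extended Euclidean algorithm to write 1 = 3·s + 14·t; then s mod 14 is the inverse.
Euclidean algorithm:
  3 = 0·14 + 3
  14 = 4·3 + 2
  3 = 1·2 + 1
  2 = 2·1 + 0
gcd(3,14) = 1
Back-substitution gives: 3·(5) + 14·(-1) = 1
So 3⁻¹ ≡ 5 ≡ 5 (mod 14)
Check: 3 × 5 = 15 ≡ 1 (mod 14) ✓

3⁻¹ ≡ 5 (mod 14)


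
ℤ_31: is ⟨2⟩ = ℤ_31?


g generates ℤ_n iff gcd(g, n) = 1
gcd(2, 31) = 1
Since gcd = 1, 2 is a generator.

Yes, 2 generates ℤ_31


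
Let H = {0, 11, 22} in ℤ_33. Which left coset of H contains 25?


25 + H = {25 + h (mod 33) : h ∈ H}
25+0=25, 25+11=3, 25+22=14
25 + H = {3, 14, 25} = 3 + H

25 + H = {3, 14, 25}


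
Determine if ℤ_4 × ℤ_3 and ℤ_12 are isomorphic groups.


Comparing ℤ_4 × ℤ_3 and ℤ_12:
gcd(4,3) = 1, so ℤ_4 × ℤ_3 ≅ ℤ_12 (CRT)

Yes, ℤ_4 × ℤ_3 ≅ ℤ_12


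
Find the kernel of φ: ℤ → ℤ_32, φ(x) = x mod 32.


Kernel = preimage of identity
ker(φ) = {x ∈ ℤ : x ≡ 0 (mod 32)} = 32ℤ = {0, ±32, ±64, ...}

ker(φ) = 32ℤ


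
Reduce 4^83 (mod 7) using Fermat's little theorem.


Fermat's little theorem: if p is prime and gcd(a,p)=1, then a^(p-1) ≡ 1 (mod p)
p = 7 is prime, gcd(4,7) = 1
Reduce exponent: 83 mod 6 = 5
So 4^83 ≡ 4^5 (mod 7)
4^5 mod 7 = 2

4^83 ≡ 2 (mod 7)


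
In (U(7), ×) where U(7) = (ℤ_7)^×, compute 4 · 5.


Operation: multiplication mod 7
4 · 5 = (a × b) mod 7 with a = 4, b = 5

4 · 5 = 6


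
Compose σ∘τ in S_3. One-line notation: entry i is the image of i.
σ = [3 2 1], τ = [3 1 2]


σ∘τ: apply τ first, then σ
1 →τ 3 →σ 1
2 →τ 1 →σ 3
3 →τ 2 →σ 2

σ∘τ = [1 3 2]


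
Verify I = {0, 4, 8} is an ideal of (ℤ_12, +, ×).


Check ideal conditions for I = {0, 4, 8} in ℤ_12:
(1) I is an additive subgroup? Yes
(2) For r ∈ ℤ_12 and a ∈ I: r·a ∈ I? Yes

Yes, I is an ideal of ℤ_12


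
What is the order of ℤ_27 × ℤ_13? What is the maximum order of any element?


|ℤ_27 × ℤ_13| = 27 × 13 = 351
Max element order = lcm(27,13) = 351
Cyclic? Yes (gcd=1)

|ℤ_27×ℤ_13| = 351, max element order = 351


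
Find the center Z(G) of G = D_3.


Z(G) = {g ∈ G | gx = xg for all x ∈ G}
For odd n, Z(D_n) = {e}: no nontrivial rotation commutes with all reflections

Z(D_3) = {e}


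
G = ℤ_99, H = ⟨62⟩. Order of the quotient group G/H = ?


|⟨62⟩| = n / gcd(62, 99) = 99 / 1 = 99
H is normal (ℤ_99 is abelian).
|G/H| = |G| / |H| = 99 / 99 = 1

|G/H| = 1


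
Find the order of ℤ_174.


ℤ_n has n elements.

|ℤ_174| = 174


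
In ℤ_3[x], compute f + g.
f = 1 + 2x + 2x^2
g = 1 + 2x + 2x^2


Add coefficients mod 3:
x^0: 1 + 1 = 2 (mod 3)
x^1: 2 + 2 = 1 (mod 3)
x^2: 2 + 2 = 1 (mod 3)
Result: 2 + x + x^2

f + g = 2 + x + x^2


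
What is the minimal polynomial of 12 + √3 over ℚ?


Let α = 12 + √3. Then α - 12 = √3, so (α - 12)² = 3, giving α² - 24α + 141 = 0. Degree 2 and α ∉ ℚ, so this is the minimal polynomial.

Minimal polynomial: x² - 24x + 141


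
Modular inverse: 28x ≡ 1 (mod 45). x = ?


Use the extended Euclidean algorithm to write 1 = 28·s + 45·t; then s mod 45 is the inverse.
Euclidean algorithm:
  28 = 0·45 + 28
  45 = 1·28 + 17
  28 = 1·17 + 11
  17 = 1·11 + 6
  11 = 1·6 + 5
  6 = 1·5 + 1
  5 = 5·1 + 0
gcd(28,45) = 1
Back-substitution gives: 28·(-8) + 45·(5) = 1
So 28⁻¹ ≡ -8 ≡ 37 (mod 45)
Check: 28 × 37 = 1036 ≡ 1 (mod 45) ✓

28⁻¹ ≡ 37 (mod 45)


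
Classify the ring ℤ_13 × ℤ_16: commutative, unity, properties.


Direct product ring; commutative with unity (1,1); but (1,0)·(0,1) = (0,0) gives zero divisors, so not an integral domain
Commutative: Yes
Integral domain: No
Has unity: Yes

ℤ_13 × ℤ_16: Commutative=Yes, Unity=Yes


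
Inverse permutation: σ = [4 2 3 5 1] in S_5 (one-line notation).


To find σ⁻¹, swap domain and range:
σ(1) = 4 → σ⁻¹(4) = 1
σ(2) = 2 → σ⁻¹(2) = 2
σ(3) = 3 → σ⁻¹(3) = 3
σ(4) = 5 → σ⁻¹(5) = 4
σ(5) = 1 → σ⁻¹(1) = 5

σ⁻¹ = [5 2 3 1 4]


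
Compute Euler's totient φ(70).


Factor n: 70 = 2 × 5 × 7
φ(n) = n · ∏(1 - 1/p) over distinct primes p | n
φ(70) = 70 · (1 - 1/2) · (1 - 1/5) · (1 - 1/7) = 24

φ(70) = 24


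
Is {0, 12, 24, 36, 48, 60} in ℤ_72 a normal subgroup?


H = {0, 12, 24, 36, 48, 60} in ℤ_72
ℤ_72 is abelian; every subgroup of an abelian group is normal

Yes, normal subgroup


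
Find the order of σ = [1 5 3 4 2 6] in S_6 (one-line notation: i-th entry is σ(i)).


Cycle decomposition: (2 5)
Cycle lengths: 2
Order = lcm(2) = 2

ord(σ) = 2


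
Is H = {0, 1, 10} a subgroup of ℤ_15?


Subgroup test for H = {0, 1, 10} in (ℤ_15, +):
(1) 0 ∈ H? Yes
(2) Closure: for all a,b ∈ H, (a+b) mod 15 ∈ H? No  [counterexample: 1 + 1 = 2 ∉ H]
(3) Inverses: for all a ∈ H, -a mod 15 ∈ H? No

No, H is not a subgroup of ℤ_15


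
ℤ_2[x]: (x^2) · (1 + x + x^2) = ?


Expand and collect like terms; reduce coefficients mod 2:
x^0: 0·1 = 0 ≡ 0 (mod 2)
x^1: 0·1 + 0·1 = 0 ≡ 0 (mod 2)
x^2: 0·1 + 0·1 + 1·1 = 1 ≡ 1 (mod 2)
x^3: 0·1 + 1·1 = 1 ≡ 1 (mod 2)
x^4: 1·1 = 1 ≡ 1 (mod 2)
Result: x^2 + x^3 + x^4

f · g = x^2 + x^3 + x^4


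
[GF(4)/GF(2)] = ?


GF(4) = GF(2^2), so the extension degree is 2

[GF(4)/GF(2)] = 2


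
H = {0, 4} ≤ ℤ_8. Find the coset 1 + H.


1 + H = {1 + h (mod 8) : h ∈ H}
1+0=1, 1+4=5

1 + H = {1, 5}


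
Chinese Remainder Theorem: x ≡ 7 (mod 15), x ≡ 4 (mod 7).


m₁ = 15, m₂ = 7, gcd = 1, so CRT applies. M = m₁·m₂ = 105
Let M₁ = M/m₁ = 7, M₂ = M/m₂ = 15
Find y₁ ≡ M₁⁻¹ (mod m₁): 7⁻¹ ≡ 13 (mod 15)
Find y₂ ≡ M₂⁻¹ (mod m₂): 15⁻¹ ≡ 1 (mod 7)
x = a₁·M₁·y₁ + a₂·M₂·y₂ = 7·7·13 + 4·15·1 = 697
Reduce mod 105: x ≡ 67
Check: 67 mod 15 = 7 ✓, 67 mod 7 = 4 ✓

x ≡ 67 (mod 105)


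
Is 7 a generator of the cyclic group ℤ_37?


g generates ℤ_n iff gcd(g, n) = 1
gcd(7, 37) = 1
Since gcd = 1, 7 is a generator.

Yes, 7 generates ℤ_37


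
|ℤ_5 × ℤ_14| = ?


|A × B| = |A| · |B|
|ℤ_5 × ℤ_14| = 5 × 14 = 70

|ℤ_5 × ℤ_14| = 70


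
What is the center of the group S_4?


Z(G) = {g ∈ G | gx = xg for all x ∈ G}
S_n is non-abelian for n ≥ 3; Z(S_4) is trivial

Z(S_4) = {e}


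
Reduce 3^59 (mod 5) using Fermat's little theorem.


Fermat's little theorem: if p is prime and gcd(a,p)=1, then a^(p-1) ≡ 1 (mod p)
p = 5 is prime, gcd(3,5) = 1
Reduce exponent: 59 mod 4 = 3
So 3^59 ≡ 3^3 (mod 5)
3^3 mod 5 = 2

3^59 ≡ 2 (mod 5)


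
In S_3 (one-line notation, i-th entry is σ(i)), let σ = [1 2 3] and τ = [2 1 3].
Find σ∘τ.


σ∘τ: apply τ first, then σ
1 →τ 2 →σ 2
2 →τ 1 →σ 1
3 →τ 3 →σ 3

σ∘τ = [2 1 3]


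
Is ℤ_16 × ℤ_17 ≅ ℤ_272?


Comparing ℤ_16 × ℤ_17 and ℤ_272:
gcd(16,17) = 1, so ℤ_16 × ℤ_17 ≅ ℤ_272 (CRT)

Yes, ℤ_16 × ℤ_17 ≅ ℤ_272


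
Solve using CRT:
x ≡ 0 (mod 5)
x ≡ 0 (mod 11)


m₁ = 5, m₂ = 11, gcd = 1, so CRT applies. M = m₁·m₂ = 55
Let M₁ = M/m₁ = 11, M₂ = M/m₂ = 5
Find y₁ ≡ M₁⁻¹ (mod m₁): 11⁻¹ ≡ 1 (mod 5)
Find y₂ ≡ M₂⁻¹ (mod m₂): 5⁻¹ ≡ 9 (mod 11)
x = a₁·M₁·y₁ + a₂·M₂·y₂ = 0·11·1 + 0·5·9 = 0
Reduce mod 55: x ≡ 0
Check: 0 mod 5 = 0 ✓, 0 mod 11 = 0 ✓

x ≡ 0 (mod 55)


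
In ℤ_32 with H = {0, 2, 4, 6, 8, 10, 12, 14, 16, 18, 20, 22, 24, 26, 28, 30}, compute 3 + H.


3 + H = {3 + h (mod 32) : h ∈ H}
3+0=3, 3+2=5, 3+4=7, 3+6=9, 3+8=11, 3+10=13, 3+12=15, 3+14=17, 3+16=19, 3+18=21, 3+20=23, 3+22=25, 3+24=27, 3+26=29, 3+28=31, 3+30=1
3 + H = {1, 3, 5, 7, 9, 11, 13, 15, 17, 19, 21, 23, 25, 27, 29, 31} = 1 + H

3 + H = {1, 3, 5, 7, 9, 11, 13, 15, 17, 19, 21, 23, 25, 27, 29, 31}


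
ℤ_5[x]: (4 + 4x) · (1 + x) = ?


Expand and collect like terms; reduce coefficients mod 5:
x^0: 4·1 = 4 ≡ 4 (mod 5)
x^1: 4·1 + 4·1 = 8 ≡ 3 (mod 5)
x^2: 4·1 = 4 ≡ 4 (mod 5)
Result: 4 + 3x + 4x^2

f · g = 4 + 3x + 4x^2


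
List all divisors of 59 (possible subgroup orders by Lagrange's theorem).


Lagrange's theorem: |H| divides |G|
|G| = 59
Divisors of 59: 1, 59

Possible subgroup orders: {1, 59}


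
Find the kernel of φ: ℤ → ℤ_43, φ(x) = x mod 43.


Kernel = preimage of identity
ker(φ) = {x ∈ ℤ : x ≡ 0 (mod 43)} = 43ℤ = {0, ±43, ±86, ...}

ker(φ) = 43ℤ


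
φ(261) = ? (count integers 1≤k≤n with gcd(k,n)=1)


Factor n: 261 = 3^2 × 29
φ(n) = n · ∏(1 - 1/p) over distinct primes p | n
φ(261) = 261 · (1 - 1/3) · (1 - 1/29) = 168

φ(261) = 168


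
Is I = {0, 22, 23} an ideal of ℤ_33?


Check ideal conditions for I = {0, 22, 23} in ℤ_33:
(1) I is an additive subgroup? No
(2) For r ∈ ℤ_33 and a ∈ I: r·a ∈ I? No  [counterexample: r=2, a=22, r·a mod 33 = 11 ∉ I]

No, I is not an ideal of ℤ_33


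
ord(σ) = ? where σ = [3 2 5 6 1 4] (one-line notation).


Cycle decomposition: (1 3 5) (4 6)
Cycle lengths: 3, 2
Order = lcm(3, 2) = 6

ord(σ) = 6


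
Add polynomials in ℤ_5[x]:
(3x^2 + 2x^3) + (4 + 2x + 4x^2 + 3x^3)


Add coefficients mod 5:
x^0: 0 + 4 = 4 (mod 5)
x^1: 0 + 2 = 2 (mod 5)
x^2: 3 + 4 = 2 (mod 5)
x^3: 2 + 3 = 0 (mod 5)
Result: 4 + 2x + 2x^2

f + g = 4 + 2x + 2x^2


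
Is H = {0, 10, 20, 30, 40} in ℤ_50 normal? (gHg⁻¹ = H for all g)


H = {0, 10, 20, 30, 40} in ℤ_50
ℤ_50 is abelian; every subgroup of an abelian group is normal

Yes, normal subgroup


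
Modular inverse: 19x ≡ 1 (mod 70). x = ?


Use the extended Euclidean algorithm to write 1 = 19·s + 70·t; then s mod 70 is the inverse.
Euclidean algorithm:
  19 = 0·70 + 19
  70 = 3·19 + 13
  19 = 1·13 + 6
  13 = 2·6 + 1
  6 = 6·1 + 0
gcd(19,70) = 1
Back-substitution gives: 19·(-11) + 70·(3) = 1
So 19⁻¹ ≡ -11 ≡ 59 (mod 70)
Check: 19 × 59 = 1121 ≡ 1 (mod 70) ✓

19⁻¹ ≡ 59 (mod 70)


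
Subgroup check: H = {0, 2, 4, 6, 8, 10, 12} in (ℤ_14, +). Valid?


Subgroup test for H = {0, 2, 4, 6, 8, 10, 12} in (ℤ_14, +):
(1) 0 ∈ H? Yes
(2) Closure: for all a,b ∈ H, (a+b) mod 14 ∈ H? Yes
(3) Inverses: for all a ∈ H, -a mod 14 ∈ H? Yes

Yes, H is a subgroup of ℤ_14


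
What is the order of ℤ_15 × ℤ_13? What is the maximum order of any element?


|ℤ_15 × ℤ_13| = 15 × 13 = 195
Max element order = lcm(15,13) = 195
Cyclic? Yes (gcd=1)

|ℤ_15×ℤ_13| = 195, max element order = 195


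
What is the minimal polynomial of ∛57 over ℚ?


∛57 satisfies x³ - 57 = 0, irreducible over ℚ (no rational root; 57 is not a perfect cube)

Minimal polynomial: x³ - 57


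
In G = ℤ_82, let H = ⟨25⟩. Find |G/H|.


|⟨25⟩| = n / gcd(25, 82) = 82 / 1 = 82
H is normal (ℤ_82 is abelian).
|G/H| = |G| / |H| = 82 / 82 = 1

|G/H| = 1


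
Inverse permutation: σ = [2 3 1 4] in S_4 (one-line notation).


To find σ⁻¹, swap domain and range:
σ(1) = 2 → σ⁻¹(2) = 1
σ(2) = 3 → σ⁻¹(3) = 2
σ(3) = 1 → σ⁻¹(1) = 3
σ(4) = 4 → σ⁻¹(4) = 4

σ⁻¹ = [3 1 2 4]


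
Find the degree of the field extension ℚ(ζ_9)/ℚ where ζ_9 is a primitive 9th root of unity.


[ℚ(ζ_n):ℚ] = deg Φ_n(x) = φ(n). Here φ(9) = 6

[ℚ(ζ_9)/ℚ where ζ_9 is a primitive 9th root of unity] = 6


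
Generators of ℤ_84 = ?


g generates ℤ_n iff gcd(g,n) = 1
Prime factors of 84: 2, 3, 7
Generators are g ∈ {1,...,83} not divisible by any of these primes.
Generators: {1, 5, 11, 13, 17, 19, 23, 25, 29, 31, 37, 41, 43, 47, 53, 55, 59, 61, 65, 67, 71, 73, 79, 83}
Number of generators = φ(84) = 24

Generators of ℤ_84 = {1, 5, 11, 13, 17, 19, 23, 25, 29, 31, 37, 41, 43, 47, 53, 55, 59, 61, 65, 67, 71, 73, 79, 83}


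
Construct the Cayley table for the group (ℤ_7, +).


Elements: {0, 1, 2, 3, 4, 5, 6}
Operation: addition mod 7
Entry (a, b) = (a + b) mod 7

Cayley table:
  | 0 | 1 | 2 | 3 | 4 | 5 | 6
0 | 0 | 1 | 2 | 3 | 4 | 5 | 6
1 | 1 | 2 | 3 | 4 | 5 | 6 | 0
2 | 2 | 3 | 4 | 5 | 6 | 0 | 1
3 | 3 | 4 | 5 | 6 | 0 | 1 | 2
4 | 4 | 5 | 6 | 0 | 1 | 2 | 3
5 | 5 | 6 | 0 | 1 | 2 | 3 | 4
6 | 6 | 0 | 1 | 2 | 3 | 4 | 5


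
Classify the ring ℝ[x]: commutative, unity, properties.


Polynomial ring over ℝ (an integral domain) is a commutative integral domain with unity 1
Commutative: Yes
Integral domain: Yes
Has unity: Yes

ℝ[x]: Commutative=Yes, Unity=Yes


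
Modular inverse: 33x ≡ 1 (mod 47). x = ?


Use the extended Euclidean algorithm to write 1 = 33·s + 47·t; then s mod 47 is the inverse.
Euclidean algorithm:
  33 = 0·47 + 33
  47 = 1·33 + 14
  33 = 2·14 + 5
  14 = 2·5 + 4
  5 = 1·4 + 1
  4 = 4·1 + 0
gcd(33,47) = 1
Back-substitution gives: 33·(10) + 47·(-7) = 1
So 33⁻¹ ≡ 10 ≡ 10 (mod 47)
Check: 33 × 10 = 330 ≡ 1 (mod 47) ✓

33⁻¹ ≡ 10 (mod 47)
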